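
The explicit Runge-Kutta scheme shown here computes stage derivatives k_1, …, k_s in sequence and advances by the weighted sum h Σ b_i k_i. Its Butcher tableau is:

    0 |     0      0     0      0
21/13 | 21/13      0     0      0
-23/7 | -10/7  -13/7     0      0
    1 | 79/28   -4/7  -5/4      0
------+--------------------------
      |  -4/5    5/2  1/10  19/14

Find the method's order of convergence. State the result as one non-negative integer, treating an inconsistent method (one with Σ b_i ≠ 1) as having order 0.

0

b = (-4/5, 5/2, 1/10, 19/14)
c = (0, 21/13, -23/7, 1)
Ac = (0, 0, -3, 1159/364)
Σ b_i: (-4/5)·1 + 5/2·1 + 1/10·1 + 19/14·1 = 221/70 ≠ 1 ⇒ order 0.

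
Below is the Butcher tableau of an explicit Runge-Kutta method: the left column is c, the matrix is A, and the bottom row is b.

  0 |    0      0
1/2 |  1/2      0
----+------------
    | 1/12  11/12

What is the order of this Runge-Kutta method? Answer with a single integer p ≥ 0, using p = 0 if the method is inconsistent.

b = (1/12, 11/12)
c = (0, 1/2)
Σ b_i: 1/12·1 + 11/12·1 = 1 ✓
b·c: 11/12·1/2 = 11/24 ≠ 1/2 ⇒ order 1.

1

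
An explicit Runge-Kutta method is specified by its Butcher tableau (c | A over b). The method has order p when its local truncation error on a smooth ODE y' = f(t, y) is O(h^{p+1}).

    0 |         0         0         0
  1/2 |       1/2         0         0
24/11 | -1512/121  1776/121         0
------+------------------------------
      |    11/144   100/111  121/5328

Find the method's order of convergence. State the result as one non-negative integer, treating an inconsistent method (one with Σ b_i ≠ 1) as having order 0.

3

b = (11/144, 100/111, 121/5328)
c = (0, 1/2, 24/11)
Ac = (0, 0, 888/121)
Σ b_i: 11/144·1 + 100/111·1 + 121/5328·1 = 1 ✓
b·c: 100/111·1/2 + 121/5328·24/11 = 1/2 ✓
b·c²: 100/111·1/4 + 121/5328·576/121 = 1/3 ✓
b·Ac: 121/5328·888/121 = 1/6 ✓; 3 stages ⇒ order 3.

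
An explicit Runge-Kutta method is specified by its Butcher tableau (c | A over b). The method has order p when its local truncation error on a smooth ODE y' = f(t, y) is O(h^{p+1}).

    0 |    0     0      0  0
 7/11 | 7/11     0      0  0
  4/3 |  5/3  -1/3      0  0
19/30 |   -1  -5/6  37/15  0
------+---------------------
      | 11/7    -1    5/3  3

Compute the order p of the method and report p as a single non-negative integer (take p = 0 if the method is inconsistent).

0

b = (11/7, -1, 5/3, 3)
c = (0, 7/11, 4/3, 19/30)
Ac = (0, 0, -7/33, 2731/990)
Σ b_i: 11/7·1 + (-1)·1 + 5/3·1 + 3·1 = 110/21 ≠ 1 ⇒ order 0.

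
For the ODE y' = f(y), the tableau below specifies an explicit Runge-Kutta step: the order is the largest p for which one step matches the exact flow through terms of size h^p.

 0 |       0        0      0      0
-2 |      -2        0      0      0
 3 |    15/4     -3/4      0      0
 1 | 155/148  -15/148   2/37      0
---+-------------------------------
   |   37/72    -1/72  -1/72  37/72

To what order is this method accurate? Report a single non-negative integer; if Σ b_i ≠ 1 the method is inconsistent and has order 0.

4

b = (37/72, -1/72, -1/72, 37/72)
c = (0, -2, 3, 1)
Ac = (0, 0, 3/2, 27/74)
Σ b_i: 37/72·1 + (-1/72)·1 + (-1/72)·1 + 37/72·1 = 1 ✓
b·c: (-1/72)·(-2) + (-1/72)·3 + 37/72·1 = 1/2 ✓
b·c²: (-1/72)·4 + (-1/72)·9 + 37/72·1 = 1/3 ✓
b·Ac: (-1/72)·3/2 + 37/72·27/74 = 1/6 ✓
b·c³: (-1/72)·(-8) + (-1/72)·27 + 37/72·1 = 1/4 ✓
b·(c∘Ac): (-1/72)·9/2 + 37/72·27/74 = 1/8 ✓
b·Ac²: (-1/72)·(-3) + 37/72·3/37 = 1/12 ✓
b·A²c: 37/72·3/37 = 1/24 ✓; 4 stages ⇒ order 4.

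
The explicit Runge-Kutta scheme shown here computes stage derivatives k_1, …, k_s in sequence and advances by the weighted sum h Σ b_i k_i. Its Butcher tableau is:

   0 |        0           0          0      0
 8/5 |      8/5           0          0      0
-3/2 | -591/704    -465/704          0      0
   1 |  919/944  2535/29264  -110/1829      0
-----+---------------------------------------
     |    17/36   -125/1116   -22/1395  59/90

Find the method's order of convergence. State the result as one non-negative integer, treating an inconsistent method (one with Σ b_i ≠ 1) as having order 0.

b = (17/36, -125/1116, -22/1395, 59/90)
c = (0, 8/5, -3/2, 1)
Ac = (0, 0, -93/88, 27/118)
Σ b_i: 17/36·1 + (-125/1116)·1 + (-22/1395)·1 + 59/90·1 = 1 ✓
b·c: (-125/1116)·8/5 + (-22/1395)·(-3/2) + 59/90·1 = 1/2 ✓
b·c²: (-125/1116)·64/25 + (-22/1395)·9/4 + 59/90·1 = 1/3 ✓
b·Ac: (-22/1395)·(-93/88) + 59/90·27/118 = 1/6 ✓
b·c³: (-125/1116)·512/125 + (-22/1395)·(-27/8) + 59/90·1 = 1/4 ✓
b·(c∘Ac): (-22/1395)·279/176 + 59/90·27/118 = 1/8 ✓
b·Ac²: (-22/1395)·(-93/55) + 59/90·51/590 = 1/12 ✓
b·A²c: 59/90·15/236 = 1/24 ✓; 4 stages ⇒ order 4.

4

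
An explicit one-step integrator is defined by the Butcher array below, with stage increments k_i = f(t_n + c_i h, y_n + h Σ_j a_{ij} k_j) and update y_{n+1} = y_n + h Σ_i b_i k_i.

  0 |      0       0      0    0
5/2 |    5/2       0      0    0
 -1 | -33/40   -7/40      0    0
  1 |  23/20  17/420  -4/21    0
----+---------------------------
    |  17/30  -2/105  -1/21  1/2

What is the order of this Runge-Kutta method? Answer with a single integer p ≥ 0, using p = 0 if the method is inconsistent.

b = (17/30, -2/105, -1/21, 1/2)
c = (0, 5/2, -1, 1)
Ac = (0, 0, -7/16, 7/24)
Σ b_i: 17/30·1 + (-2/105)·1 + (-1/21)·1 + 1/2·1 = 1 ✓
b·c: (-2/105)·5/2 + (-1/21)·(-1) + 1/2·1 = 1/2 ✓
b·c²: (-2/105)·25/4 + (-1/21)·1 + 1/2·1 = 1/3 ✓
b·Ac: (-1/21)·(-7/16) + 1/2·7/24 = 1/6 ✓
b·c³: (-2/105)·125/8 + (-1/21)·(-1) + 1/2·1 = 1/4 ✓
b·(c∘Ac): (-1/21)·7/16 + 1/2·7/24 = 1/8 ✓
b·Ac²: (-1/21)·(-35/32) + 1/2·1/16 = 1/12 ✓
b·A²c: 1/2·1/12 = 1/24 ✓; 4 stages ⇒ order 4.

4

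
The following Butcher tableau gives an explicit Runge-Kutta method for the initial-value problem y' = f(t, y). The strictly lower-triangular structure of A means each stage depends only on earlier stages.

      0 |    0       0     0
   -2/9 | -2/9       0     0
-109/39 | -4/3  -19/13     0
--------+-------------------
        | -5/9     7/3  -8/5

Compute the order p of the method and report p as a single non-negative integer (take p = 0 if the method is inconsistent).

0

b = (-5/9, 7/3, -8/5)
c = (0, -2/9, -109/39)
Ac = (0, 0, 38/117)
Σ b_i: (-5/9)·1 + 7/3·1 + (-8/5)·1 = 8/45 ≠ 1 ⇒ order 0.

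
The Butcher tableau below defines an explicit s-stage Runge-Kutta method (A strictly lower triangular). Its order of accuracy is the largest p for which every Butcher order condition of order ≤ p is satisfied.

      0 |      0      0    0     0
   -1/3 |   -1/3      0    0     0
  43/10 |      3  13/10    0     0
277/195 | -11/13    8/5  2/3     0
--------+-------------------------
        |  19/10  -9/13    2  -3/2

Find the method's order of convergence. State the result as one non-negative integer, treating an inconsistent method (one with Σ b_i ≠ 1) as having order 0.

b = (19/10, -9/13, 2, -3/2)
c = (0, -1/3, 43/10, 277/195)
Ac = (0, 0, -13/30, 7/3)
Σ b_i: 19/10·1 + (-9/13)·1 + 2·1 + (-3/2)·1 = 111/65 ≠ 1 ⇒ order 0.

0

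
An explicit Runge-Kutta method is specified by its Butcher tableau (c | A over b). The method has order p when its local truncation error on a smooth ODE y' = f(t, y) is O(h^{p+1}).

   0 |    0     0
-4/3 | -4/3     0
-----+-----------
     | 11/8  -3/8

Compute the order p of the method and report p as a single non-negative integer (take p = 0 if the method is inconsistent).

2

b = (11/8, -3/8)
c = (0, -4/3)
Σ b_i: 11/8·1 + (-3/8)·1 = 1 ✓
b·c: (-3/8)·(-4/3) = 1/2 ✓; 2 stages ⇒ order 2.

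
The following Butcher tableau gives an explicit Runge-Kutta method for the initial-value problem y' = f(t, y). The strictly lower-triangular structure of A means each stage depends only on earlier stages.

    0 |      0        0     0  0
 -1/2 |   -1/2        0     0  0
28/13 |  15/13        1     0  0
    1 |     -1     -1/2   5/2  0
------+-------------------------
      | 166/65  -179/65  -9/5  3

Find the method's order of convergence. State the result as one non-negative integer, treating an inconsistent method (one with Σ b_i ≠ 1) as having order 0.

b = (166/65, -179/65, -9/5, 3)
c = (0, -1/2, 28/13, 1)
Ac = (0, 0, -1/2, 293/52)
Σ b_i: 166/65·1 + (-179/65)·1 + (-9/5)·1 + 3·1 = 1 ✓
b·c: (-179/65)·(-1/2) + (-9/5)·28/13 + 3·1 = 1/2 ✓
b·c²: (-179/65)·1/4 + (-9/5)·784/169 + 3·1 = -20411/3380 ≠ 1/3 ⇒ order 2.
b·Ac: (-9/5)·(-1/2) + 3·293/52 = 4629/260 ≠ 1/6

2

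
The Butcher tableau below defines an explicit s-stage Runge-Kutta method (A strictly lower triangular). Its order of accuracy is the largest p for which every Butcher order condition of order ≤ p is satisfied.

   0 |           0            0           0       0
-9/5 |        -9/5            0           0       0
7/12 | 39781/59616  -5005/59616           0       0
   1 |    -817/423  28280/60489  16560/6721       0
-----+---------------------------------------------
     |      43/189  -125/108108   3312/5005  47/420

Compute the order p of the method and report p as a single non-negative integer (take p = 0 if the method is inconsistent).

4

b = (43/189, -125/108108, 3312/5005, 47/420)
c = (0, -9/5, 7/12, 1)
Ac = (0, 0, 1001/6624, 28/47)
Σ b_i: 43/189·1 + (-125/108108)·1 + 3312/5005·1 + 47/420·1 = 1 ✓
b·c: (-125/108108)·(-9/5) + 3312/5005·7/12 + 47/420·1 = 1/2 ✓
b·c²: (-125/108108)·81/25 + 3312/5005·49/144 + 47/420·1 = 1/3 ✓
b·Ac: 3312/5005·1001/6624 + 47/420·28/47 = 1/6 ✓
b·c³: (-125/108108)·(-729/125) + 3312/5005·343/1728 + 47/420·1 = 1/4 ✓
b·(c∘Ac): 3312/5005·7007/79488 + 47/420·28/47 = 1/8 ✓
b·Ac²: 3312/5005·(-1001/3680) + 47/420·553/235 = 1/12 ✓
b·A²c: 47/420·35/94 = 1/24 ✓; 4 stages ⇒ order 4.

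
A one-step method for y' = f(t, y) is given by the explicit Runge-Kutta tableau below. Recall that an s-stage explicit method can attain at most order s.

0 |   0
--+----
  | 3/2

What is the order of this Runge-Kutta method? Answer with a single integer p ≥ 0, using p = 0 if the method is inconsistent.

0

b = (3/2)
c = (0)
Σ b_i: 3/2·1 = 3/2 ≠ 1 ⇒ order 0.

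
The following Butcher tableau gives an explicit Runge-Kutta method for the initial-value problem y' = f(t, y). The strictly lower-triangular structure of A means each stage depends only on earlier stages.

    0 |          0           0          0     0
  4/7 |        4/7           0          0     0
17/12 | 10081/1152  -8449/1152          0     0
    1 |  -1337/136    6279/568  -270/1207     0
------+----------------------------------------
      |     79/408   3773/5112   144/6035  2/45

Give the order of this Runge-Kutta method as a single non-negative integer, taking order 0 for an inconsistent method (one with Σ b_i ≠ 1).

b = (79/408, 3773/5112, 144/6035, 2/45)
c = (0, 4/7, 17/12, 1)
Ac = (0, 0, -1207/288, 6)
Σ b_i: 79/408·1 + 3773/5112·1 + 144/6035·1 + 2/45·1 = 1 ✓
b·c: 3773/5112·4/7 + 144/6035·17/12 + 2/45·1 = 1/2 ✓
b·c²: 3773/5112·16/49 + 144/6035·289/144 + 2/45·1 = 1/3 ✓
b·Ac: 144/6035·(-1207/288) + 2/45·6 = 1/6 ✓
b·c³: 3773/5112·64/343 + 144/6035·4913/1728 + 2/45·1 = 1/4 ✓
b·(c∘Ac): 144/6035·(-20519/3456) + 2/45·6 = 1/8 ✓
b·Ac²: 144/6035·(-1207/504) + 2/45·177/56 = 1/12 ✓
b·A²c: 2/45·15/16 = 1/24 ✓; 4 stages ⇒ order 4.

4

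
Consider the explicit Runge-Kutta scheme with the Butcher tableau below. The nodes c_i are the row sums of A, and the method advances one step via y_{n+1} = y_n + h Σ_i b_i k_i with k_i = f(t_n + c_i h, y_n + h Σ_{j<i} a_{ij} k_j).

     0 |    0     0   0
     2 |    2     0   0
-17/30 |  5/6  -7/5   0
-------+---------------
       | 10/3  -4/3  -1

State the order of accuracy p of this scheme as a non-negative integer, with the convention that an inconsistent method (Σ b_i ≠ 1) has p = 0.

b = (10/3, -4/3, -1)
c = (0, 2, -17/30)
Ac = (0, 0, -14/5)
Σ b_i: 10/3·1 + (-4/3)·1 + (-1)·1 = 1 ✓
b·c: (-4/3)·2 + (-1)·(-17/30) = -21/10 ≠ 1/2 ⇒ order 1.

1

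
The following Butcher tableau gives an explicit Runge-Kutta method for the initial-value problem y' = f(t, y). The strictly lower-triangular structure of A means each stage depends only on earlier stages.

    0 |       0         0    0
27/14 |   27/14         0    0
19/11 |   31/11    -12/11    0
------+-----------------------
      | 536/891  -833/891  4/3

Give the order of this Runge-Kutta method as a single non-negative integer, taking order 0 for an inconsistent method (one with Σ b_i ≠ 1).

2

b = (536/891, -833/891, 4/3)
c = (0, 27/14, 19/11)
Ac = (0, 0, -162/77)
Σ b_i: 536/891·1 + (-833/891)·1 + 4/3·1 = 1 ✓
b·c: (-833/891)·27/14 + 4/3·19/11 = 1/2 ✓
b·c²: (-833/891)·729/196 + 4/3·361/121 = 727/1452 ≠ 1/3 ⇒ order 2.
b·Ac: 4/3·(-162/77) = -216/77 ≠ 1/6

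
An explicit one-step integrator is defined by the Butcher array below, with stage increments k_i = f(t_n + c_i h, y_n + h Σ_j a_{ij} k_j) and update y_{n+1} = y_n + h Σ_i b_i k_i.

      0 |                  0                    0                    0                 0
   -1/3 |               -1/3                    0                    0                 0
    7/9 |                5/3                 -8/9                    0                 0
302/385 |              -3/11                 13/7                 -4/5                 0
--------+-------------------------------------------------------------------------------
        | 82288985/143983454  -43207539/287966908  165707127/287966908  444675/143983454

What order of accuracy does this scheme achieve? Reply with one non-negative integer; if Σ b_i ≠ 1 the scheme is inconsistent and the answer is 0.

b = (82288985/143983454, -43207539/287966908, 165707127/287966908, 444675/143983454)
c = (0, -1/3, 7/9, 302/385)
Ac = (0, 0, 8/27, -391/315)
Σ b_i: 82288985/143983454·1 + (-43207539/287966908)·1 + 165707127/287966908·1 + 444675/143983454·1 = 1 ✓
b·c: (-43207539/287966908)·(-1/3) + 165707127/287966908·7/9 + 444675/143983454·302/385 = 1/2 ✓
b·c²: (-43207539/287966908)·1/9 + 165707127/287966908·49/81 + 444675/143983454·91204/148225 = 1/3 ✓
b·Ac: 165707127/287966908·8/27 + 444675/143983454·(-391/315) = 1/6 ✓
b·c³: (-43207539/287966908)·(-1/27) + 165707127/287966908·343/729 + 444675/143983454·27543608/57066625 = 46197680587/166300889370 ≠ 1/4 ⇒ order 3.
b·(c∘Ac): 165707127/287966908·56/243 + 444675/143983454·(-118082/121275) = 9330429/71991727 ≠ 1/8
b·Ac²: 165707127/287966908·(-8/81) + 444675/143983454·(-787/2835) = -224275781/3887553258 ≠ 1/12
b·A²c: 444675/143983454·(-32/135) = -474320/647925543 ≠ 1/24

3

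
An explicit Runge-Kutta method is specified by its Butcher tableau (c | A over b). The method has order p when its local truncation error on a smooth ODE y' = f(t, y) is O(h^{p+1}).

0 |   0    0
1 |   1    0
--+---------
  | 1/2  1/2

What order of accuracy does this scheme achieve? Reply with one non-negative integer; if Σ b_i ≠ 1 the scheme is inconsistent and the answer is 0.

2

b = (1/2, 1/2)
c = (0, 1)
Σ b_i: 1/2·1 + 1/2·1 = 1 ✓
b·c: 1/2·1 = 1/2 ✓; 2 stages ⇒ order 2.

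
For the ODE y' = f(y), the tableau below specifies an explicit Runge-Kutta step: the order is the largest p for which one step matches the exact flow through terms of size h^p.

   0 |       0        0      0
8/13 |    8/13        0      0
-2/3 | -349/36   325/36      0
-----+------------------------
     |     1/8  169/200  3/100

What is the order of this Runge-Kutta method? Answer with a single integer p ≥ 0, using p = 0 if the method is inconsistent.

b = (1/8, 169/200, 3/100)
c = (0, 8/13, -2/3)
Ac = (0, 0, 50/9)
Σ b_i: 1/8·1 + 169/200·1 + 3/100·1 = 1 ✓
b·c: 169/200·8/13 + 3/100·(-2/3) = 1/2 ✓
b·c²: 169/200·64/169 + 3/100·4/9 = 1/3 ✓
b·Ac: 3/100·50/9 = 1/6 ✓; 3 stages ⇒ order 3.

3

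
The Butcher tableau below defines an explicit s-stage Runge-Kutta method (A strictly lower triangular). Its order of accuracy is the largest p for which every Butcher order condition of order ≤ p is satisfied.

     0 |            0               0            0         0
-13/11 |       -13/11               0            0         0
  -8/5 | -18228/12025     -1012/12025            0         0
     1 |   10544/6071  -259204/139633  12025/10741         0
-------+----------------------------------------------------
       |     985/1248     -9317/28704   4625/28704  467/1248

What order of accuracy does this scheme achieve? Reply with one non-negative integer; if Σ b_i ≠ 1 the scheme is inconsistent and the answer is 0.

4

b = (985/1248, -9317/28704, 4625/28704, 467/1248)
c = (0, -13/11, -8/5, 1)
Ac = (0, 0, 92/925, 188/467)
Σ b_i: 985/1248·1 + (-9317/28704)·1 + 4625/28704·1 + 467/1248·1 = 1 ✓
b·c: (-9317/28704)·(-13/11) + 4625/28704·(-8/5) + 467/1248·1 = 1/2 ✓
b·c²: (-9317/28704)·169/121 + 4625/28704·64/25 + 467/1248·1 = 1/3 ✓
b·Ac: 4625/28704·92/925 + 467/1248·188/467 = 1/6 ✓
b·c³: (-9317/28704)·(-2197/1331) + 4625/28704·(-512/125) + 467/1248·1 = 1/4 ✓
b·(c∘Ac): 4625/28704·(-736/4625) + 467/1248·188/467 = 1/8 ✓
b·Ac²: 4625/28704·(-1196/10175) + 467/1248·1404/5137 = 1/12 ✓
b·A²c: 467/1248·52/467 = 1/24 ✓; 4 stages ⇒ order 4.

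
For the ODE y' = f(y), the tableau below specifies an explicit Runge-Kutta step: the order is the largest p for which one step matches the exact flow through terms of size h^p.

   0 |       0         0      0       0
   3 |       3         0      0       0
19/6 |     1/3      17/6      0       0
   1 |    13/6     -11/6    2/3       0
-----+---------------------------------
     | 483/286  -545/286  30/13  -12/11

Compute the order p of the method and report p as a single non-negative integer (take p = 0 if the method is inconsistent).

b = (483/286, -545/286, 30/13, -12/11)
c = (0, 3, 19/6, 1)
Ac = (0, 0, 17/2, -61/18)
Σ b_i: 483/286·1 + (-545/286)·1 + 30/13·1 + (-12/11)·1 = 1 ✓
b·c: (-545/286)·3 + 30/13·19/6 + (-12/11)·1 = 1/2 ✓
b·c²: (-545/286)·9 + 30/13·361/36 + (-12/11)·1 = 2102/429 ≠ 1/3 ⇒ order 2.
b·Ac: 30/13·17/2 + (-12/11)·(-61/18) = 10001/429 ≠ 1/6

2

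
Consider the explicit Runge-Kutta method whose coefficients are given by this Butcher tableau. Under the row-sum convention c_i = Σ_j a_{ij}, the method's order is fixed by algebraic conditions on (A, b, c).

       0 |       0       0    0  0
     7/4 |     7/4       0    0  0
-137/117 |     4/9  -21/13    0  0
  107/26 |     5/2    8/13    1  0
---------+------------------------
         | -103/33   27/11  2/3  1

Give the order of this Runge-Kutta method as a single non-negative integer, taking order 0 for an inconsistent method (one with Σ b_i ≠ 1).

b = (-103/33, 27/11, 2/3, 1)
c = (0, 7/4, -137/117, 107/26)
Ac = (0, 0, -147/52, -11/117)
Σ b_i: (-103/33)·1 + 27/11·1 + 2/3·1 + 1·1 = 1 ✓
b·c: 27/11·7/4 + 2/3·(-137/117) + 1·107/26 = 117841/15444 ≠ 1/2 ⇒ order 1.

1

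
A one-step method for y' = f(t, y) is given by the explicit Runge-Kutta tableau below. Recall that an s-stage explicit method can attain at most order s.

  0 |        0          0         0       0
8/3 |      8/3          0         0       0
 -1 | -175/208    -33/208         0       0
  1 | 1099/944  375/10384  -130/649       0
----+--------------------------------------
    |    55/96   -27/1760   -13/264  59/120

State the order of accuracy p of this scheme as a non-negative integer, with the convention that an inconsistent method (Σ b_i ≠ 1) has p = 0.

b = (55/96, -27/1760, -13/264, 59/120)
c = (0, 8/3, -1, 1)
Ac = (0, 0, -11/26, 35/118)
Σ b_i: 55/96·1 + (-27/1760)·1 + (-13/264)·1 + 59/120·1 = 1 ✓
b·c: (-27/1760)·8/3 + (-13/264)·(-1) + 59/120·1 = 1/2 ✓
b·c²: (-27/1760)·64/9 + (-13/264)·1 + 59/120·1 = 1/3 ✓
b·Ac: (-13/264)·(-11/26) + 59/120·35/118 = 1/6 ✓
b·c³: (-27/1760)·512/27 + (-13/264)·(-1) + 59/120·1 = 1/4 ✓
b·(c∘Ac): (-13/264)·11/26 + 59/120·35/118 = 1/8 ✓
b·Ac²: (-13/264)·(-44/39) + 59/120·10/177 = 1/12 ✓
b·A²c: 59/120·5/59 = 1/24 ✓; 4 stages ⇒ order 4.

4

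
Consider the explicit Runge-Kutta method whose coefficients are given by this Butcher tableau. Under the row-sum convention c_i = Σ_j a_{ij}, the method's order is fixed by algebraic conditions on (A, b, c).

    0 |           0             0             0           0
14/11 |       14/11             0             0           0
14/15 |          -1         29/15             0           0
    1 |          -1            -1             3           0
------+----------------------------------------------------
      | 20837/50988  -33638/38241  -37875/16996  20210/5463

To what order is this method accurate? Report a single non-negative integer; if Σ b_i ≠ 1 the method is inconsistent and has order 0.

3

b = (20837/50988, -33638/38241, -37875/16996, 20210/5463)
c = (0, 14/11, 14/15, 1)
Ac = (0, 0, 406/165, 84/55)
Σ b_i: 20837/50988·1 + (-33638/38241)·1 + (-37875/16996)·1 + 20210/5463·1 = 1 ✓
b·c: (-33638/38241)·14/11 + (-37875/16996)·14/15 + 20210/5463·1 = 1/2 ✓
b·c²: (-33638/38241)·196/121 + (-37875/16996)·196/225 + 20210/5463·1 = 1/3 ✓
b·Ac: (-37875/16996)·406/165 + 20210/5463·84/55 = 1/6 ✓
b·c³: (-33638/38241)·2744/1331 + (-37875/16996)·2744/3375 + 20210/5463·1 = 4456/60093 ≠ 1/4 ⇒ order 3.
b·(c∘Ac): (-37875/16996)·5684/2475 + 20210/5463·84/55 = 10661/20031 ≠ 1/8
b·Ac²: (-37875/16996)·5684/1815 + 20210/5463·9016/9075 = -2977723/901395 ≠ 1/12
b·A²c: 20210/5463·406/55 = 1641052/60093 ≠ 1/24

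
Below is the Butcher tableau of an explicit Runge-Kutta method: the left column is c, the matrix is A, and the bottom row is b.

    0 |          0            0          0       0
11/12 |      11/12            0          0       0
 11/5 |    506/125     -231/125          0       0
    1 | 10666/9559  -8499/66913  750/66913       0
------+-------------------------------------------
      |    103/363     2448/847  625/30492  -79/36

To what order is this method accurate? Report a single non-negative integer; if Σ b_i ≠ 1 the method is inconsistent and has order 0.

4

b = (103/363, 2448/847, 625/30492, -79/36)
c = (0, 11/12, 11/5, 1)
Ac = (0, 0, -847/500, -29/316)
Σ b_i: 103/363·1 + 2448/847·1 + 625/30492·1 + (-79/36)·1 = 1 ✓
b·c: 2448/847·11/12 + 625/30492·11/5 + (-79/36)·1 = 1/2 ✓
b·c²: 2448/847·121/144 + 625/30492·121/25 + (-79/36)·1 = 1/3 ✓
b·Ac: 625/30492·(-847/500) + (-79/36)·(-29/316) = 1/6 ✓
b·c³: 2448/847·1331/1728 + 625/30492·1331/125 + (-79/36)·1 = 1/4 ✓
b·(c∘Ac): 625/30492·(-9317/2500) + (-79/36)·(-29/316) = 1/8 ✓
b·Ac²: 625/30492·(-9317/6000) + (-79/36)·(-199/3792) = 1/12 ✓
b·A²c: (-79/36)·(-3/158) = 1/24 ✓; 4 stages ⇒ order 4.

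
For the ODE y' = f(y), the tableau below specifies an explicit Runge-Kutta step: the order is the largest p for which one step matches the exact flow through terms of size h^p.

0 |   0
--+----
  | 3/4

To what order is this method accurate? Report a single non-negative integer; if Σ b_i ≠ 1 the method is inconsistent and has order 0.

b = (3/4)
c = (0)
Σ b_i: 3/4·1 = 3/4 ≠ 1 ⇒ order 0.

0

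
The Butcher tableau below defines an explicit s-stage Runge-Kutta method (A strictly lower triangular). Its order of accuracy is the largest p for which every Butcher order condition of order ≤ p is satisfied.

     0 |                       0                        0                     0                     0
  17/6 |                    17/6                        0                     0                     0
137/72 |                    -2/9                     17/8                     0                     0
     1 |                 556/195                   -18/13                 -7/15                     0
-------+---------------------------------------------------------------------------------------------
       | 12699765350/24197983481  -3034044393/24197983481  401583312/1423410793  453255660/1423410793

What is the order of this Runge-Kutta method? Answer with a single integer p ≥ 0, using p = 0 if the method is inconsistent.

b = (12699765350/24197983481, -3034044393/24197983481, 401583312/1423410793, 453255660/1423410793)
c = (0, 17/6, 137/72, 1)
Ac = (0, 0, 289/48, -67547/14040)
Σ b_i: 12699765350/24197983481·1 + (-3034044393/24197983481)·1 + 401583312/1423410793·1 + 453255660/1423410793·1 = 1 ✓
b·c: (-3034044393/24197983481)·17/6 + 401583312/1423410793·137/72 + 453255660/1423410793·1 = 1/2 ✓
b·c²: (-3034044393/24197983481)·289/36 + 401583312/1423410793·18769/5184 + 453255660/1423410793·1 = 1/3 ✓
b·Ac: 401583312/1423410793·289/48 + 453255660/1423410793·(-67547/14040) = 1/6 ✓
b·c³: (-3034044393/24197983481)·4913/216 + 401583312/1423410793·2571353/373248 + 453255660/1423410793·1 = -725435821445/1229826925152 ≠ 1/4 ⇒ order 3.
b·(c∘Ac): 401583312/1423410793·39593/3456 + 453255660/1423410793·(-67547/14040) = 58080743977/34161859032 ≠ 1/8
b·Ac²: 401583312/1423410793·4913/288 + 453255660/1423410793·(-12944299/1010880) = 64595777969/87844780368 ≠ 1/12
b·A²c: 453255660/1423410793·(-2023/720) = -727727143/813377596 ≠ 1/24

3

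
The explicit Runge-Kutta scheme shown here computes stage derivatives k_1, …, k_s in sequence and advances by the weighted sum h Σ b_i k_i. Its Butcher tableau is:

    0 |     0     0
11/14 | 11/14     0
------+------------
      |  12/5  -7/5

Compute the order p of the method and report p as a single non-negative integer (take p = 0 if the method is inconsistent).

1

b = (12/5, -7/5)
c = (0, 11/14)
Σ b_i: 12/5·1 + (-7/5)·1 = 1 ✓
b·c: (-7/5)·11/14 = -11/10 ≠ 1/2 ⇒ order 1.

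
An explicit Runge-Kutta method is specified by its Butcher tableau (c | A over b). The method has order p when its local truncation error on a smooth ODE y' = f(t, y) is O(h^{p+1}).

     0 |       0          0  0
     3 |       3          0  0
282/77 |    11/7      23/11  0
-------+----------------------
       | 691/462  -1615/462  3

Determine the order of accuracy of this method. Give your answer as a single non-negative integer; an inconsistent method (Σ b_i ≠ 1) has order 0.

2

b = (691/462, -1615/462, 3)
c = (0, 3, 282/77)
Ac = (0, 0, 69/11)
Σ b_i: 691/462·1 + (-1615/462)·1 + 3·1 = 1 ✓
b·c: (-1615/462)·3 + 3·282/77 = 1/2 ✓
b·c²: (-1615/462)·9 + 3·79524/5929 = 104079/11858 ≠ 1/3 ⇒ order 2.
b·Ac: 3·69/11 = 207/11 ≠ 1/6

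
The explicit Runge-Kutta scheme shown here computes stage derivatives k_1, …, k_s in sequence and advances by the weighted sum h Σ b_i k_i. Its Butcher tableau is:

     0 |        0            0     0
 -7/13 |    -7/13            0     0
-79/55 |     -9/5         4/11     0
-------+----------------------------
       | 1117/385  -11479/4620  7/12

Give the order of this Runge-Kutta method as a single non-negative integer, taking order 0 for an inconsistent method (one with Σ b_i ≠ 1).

2

b = (1117/385, -11479/4620, 7/12)
c = (0, -7/13, -79/55)
Ac = (0, 0, -28/143)
Σ b_i: 1117/385·1 + (-11479/4620)·1 + 7/12·1 = 1 ✓
b·c: (-11479/4620)·(-7/13) + 7/12·(-79/55) = 1/2 ✓
b·c²: (-11479/4620)·49/169 + 7/12·6241/3025 = 18998/39325 ≠ 1/3 ⇒ order 2.
b·Ac: 7/12·(-28/143) = -49/429 ≠ 1/6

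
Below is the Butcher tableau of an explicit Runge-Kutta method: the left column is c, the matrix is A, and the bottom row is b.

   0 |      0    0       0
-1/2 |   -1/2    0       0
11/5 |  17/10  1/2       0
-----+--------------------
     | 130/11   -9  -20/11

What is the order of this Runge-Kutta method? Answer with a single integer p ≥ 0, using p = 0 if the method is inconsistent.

2

b = (130/11, -9, -20/11)
c = (0, -1/2, 11/5)
Ac = (0, 0, -1/4)
Σ b_i: 130/11·1 + (-9)·1 + (-20/11)·1 = 1 ✓
b·c: (-9)·(-1/2) + (-20/11)·11/5 = 1/2 ✓
b·c²: (-9)·1/4 + (-20/11)·121/25 = -221/20 ≠ 1/3 ⇒ order 2.
b·Ac: (-20/11)·(-1/4) = 5/11 ≠ 1/6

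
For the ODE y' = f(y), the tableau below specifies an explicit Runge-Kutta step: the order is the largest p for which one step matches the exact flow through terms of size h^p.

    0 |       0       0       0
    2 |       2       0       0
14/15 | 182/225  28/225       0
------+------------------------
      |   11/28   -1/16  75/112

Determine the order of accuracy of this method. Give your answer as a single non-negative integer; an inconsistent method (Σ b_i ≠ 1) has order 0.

3

b = (11/28, -1/16, 75/112)
c = (0, 2, 14/15)
Ac = (0, 0, 56/225)
Σ b_i: 11/28·1 + (-1/16)·1 + 75/112·1 = 1 ✓
b·c: (-1/16)·2 + 75/112·14/15 = 1/2 ✓
b·c²: (-1/16)·4 + 75/112·196/225 = 1/3 ✓
b·Ac: 75/112·56/225 = 1/6 ✓; 3 stages ⇒ order 3.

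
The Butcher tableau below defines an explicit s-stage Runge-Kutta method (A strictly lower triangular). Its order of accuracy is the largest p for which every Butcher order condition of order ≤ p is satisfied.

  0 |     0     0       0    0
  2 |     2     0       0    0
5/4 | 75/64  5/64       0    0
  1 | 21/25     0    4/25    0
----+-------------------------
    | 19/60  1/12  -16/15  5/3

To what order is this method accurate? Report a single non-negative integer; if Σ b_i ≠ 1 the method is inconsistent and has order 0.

4

b = (19/60, 1/12, -16/15, 5/3)
c = (0, 2, 5/4, 1)
Ac = (0, 0, 5/32, 1/5)
Σ b_i: 19/60·1 + 1/12·1 + (-16/15)·1 + 5/3·1 = 1 ✓
b·c: 1/12·2 + (-16/15)·5/4 + 5/3·1 = 1/2 ✓
b·c²: 1/12·4 + (-16/15)·25/16 + 5/3·1 = 1/3 ✓
b·Ac: (-16/15)·5/32 + 5/3·1/5 = 1/6 ✓
b·c³: 1/12·8 + (-16/15)·125/64 + 5/3·1 = 1/4 ✓
b·(c∘Ac): (-16/15)·25/128 + 5/3·1/5 = 1/8 ✓
b·Ac²: (-16/15)·5/16 + 5/3·1/4 = 1/12 ✓
b·A²c: 5/3·1/40 = 1/24 ✓; 4 stages ⇒ order 4.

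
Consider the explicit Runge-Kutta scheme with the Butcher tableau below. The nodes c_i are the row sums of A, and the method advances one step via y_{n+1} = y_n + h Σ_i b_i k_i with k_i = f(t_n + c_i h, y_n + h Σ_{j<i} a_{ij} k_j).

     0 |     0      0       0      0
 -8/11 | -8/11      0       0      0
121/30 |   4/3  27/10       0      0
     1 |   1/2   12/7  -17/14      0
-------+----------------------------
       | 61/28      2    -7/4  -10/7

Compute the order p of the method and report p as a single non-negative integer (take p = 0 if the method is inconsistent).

b = (61/28, 2, -7/4, -10/7)
c = (0, -8/11, 121/30, 1)
Ac = (0, 0, -108/55, -28387/4620)
Σ b_i: 61/28·1 + 2·1 + (-7/4)·1 + (-10/7)·1 = 1 ✓
b·c: 2·(-8/11) + (-7/4)·121/30 + (-10/7)·1 = -91859/9240 ≠ 1/2 ⇒ order 1.

1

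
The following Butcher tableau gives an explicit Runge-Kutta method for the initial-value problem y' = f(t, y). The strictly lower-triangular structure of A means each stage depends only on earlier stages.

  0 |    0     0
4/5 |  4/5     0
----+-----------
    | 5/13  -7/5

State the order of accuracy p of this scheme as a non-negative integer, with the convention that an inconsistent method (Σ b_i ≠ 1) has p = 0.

0

b = (5/13, -7/5)
c = (0, 4/5)
Σ b_i: 5/13·1 + (-7/5)·1 = -66/65 ≠ 1 ⇒ order 0.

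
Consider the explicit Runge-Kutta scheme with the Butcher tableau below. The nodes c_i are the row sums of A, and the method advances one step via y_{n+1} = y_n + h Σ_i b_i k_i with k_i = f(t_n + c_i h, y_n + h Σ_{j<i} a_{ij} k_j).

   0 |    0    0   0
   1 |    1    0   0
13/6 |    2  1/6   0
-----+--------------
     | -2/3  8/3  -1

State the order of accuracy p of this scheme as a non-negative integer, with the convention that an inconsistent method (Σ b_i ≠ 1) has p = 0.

b = (-2/3, 8/3, -1)
c = (0, 1, 13/6)
Ac = (0, 0, 1/6)
Σ b_i: (-2/3)·1 + 8/3·1 + (-1)·1 = 1 ✓
b·c: 8/3·1 + (-1)·13/6 = 1/2 ✓
b·c²: 8/3·1 + (-1)·169/36 = -73/36 ≠ 1/3 ⇒ order 2.
b·Ac: (-1)·1/6 = -1/6 ≠ 1/6

2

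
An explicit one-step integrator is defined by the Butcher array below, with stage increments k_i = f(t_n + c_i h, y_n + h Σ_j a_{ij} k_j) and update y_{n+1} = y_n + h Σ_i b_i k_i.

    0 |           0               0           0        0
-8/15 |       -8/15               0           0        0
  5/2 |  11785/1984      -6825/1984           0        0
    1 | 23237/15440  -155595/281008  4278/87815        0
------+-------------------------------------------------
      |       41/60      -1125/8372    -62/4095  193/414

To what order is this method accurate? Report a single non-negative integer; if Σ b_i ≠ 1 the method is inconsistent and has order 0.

b = (41/60, -1125/8372, -62/4095, 193/414)
c = (0, -8/15, 5/2, 1)
Ac = (0, 0, 455/248, 161/386)
Σ b_i: 41/60·1 + (-1125/8372)·1 + (-62/4095)·1 + 193/414·1 = 1 ✓
b·c: (-1125/8372)·(-8/15) + (-62/4095)·5/2 + 193/414·1 = 1/2 ✓
b·c²: (-1125/8372)·64/225 + (-62/4095)·25/4 + 193/414·1 = 1/3 ✓
b·Ac: (-62/4095)·455/248 + 193/414·161/386 = 1/6 ✓
b·c³: (-1125/8372)·(-512/3375) + (-62/4095)·125/8 + 193/414·1 = 1/4 ✓
b·(c∘Ac): (-62/4095)·2275/496 + 193/414·161/386 = 1/8 ✓
b·Ac²: (-62/4095)·(-91/93) + 193/414·851/5790 = 1/12 ✓
b·A²c: 193/414·69/772 = 1/24 ✓; 4 stages ⇒ order 4.

4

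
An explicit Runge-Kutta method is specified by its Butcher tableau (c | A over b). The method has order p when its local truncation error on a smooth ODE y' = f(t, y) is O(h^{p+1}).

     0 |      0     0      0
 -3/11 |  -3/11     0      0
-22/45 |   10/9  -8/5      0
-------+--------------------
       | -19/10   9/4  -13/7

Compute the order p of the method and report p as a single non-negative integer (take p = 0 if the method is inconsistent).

0

b = (-19/10, 9/4, -13/7)
c = (0, -3/11, -22/45)
Ac = (0, 0, 24/55)
Σ b_i: (-19/10)·1 + 9/4·1 + (-13/7)·1 = -211/140 ≠ 1 ⇒ order 0.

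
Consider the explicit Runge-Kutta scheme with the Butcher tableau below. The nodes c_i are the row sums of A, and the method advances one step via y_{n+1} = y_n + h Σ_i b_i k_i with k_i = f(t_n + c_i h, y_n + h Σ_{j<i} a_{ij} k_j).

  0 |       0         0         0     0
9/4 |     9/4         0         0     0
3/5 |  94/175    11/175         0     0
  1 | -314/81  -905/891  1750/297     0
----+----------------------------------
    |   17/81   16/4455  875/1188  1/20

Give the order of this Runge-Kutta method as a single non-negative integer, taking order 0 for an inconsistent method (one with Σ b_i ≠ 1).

4

b = (17/81, 16/4455, 875/1188, 1/20)
c = (0, 9/4, 3/5, 1)
Ac = (0, 0, 99/700, 5/4)
Σ b_i: 17/81·1 + 16/4455·1 + 875/1188·1 + 1/20·1 = 1 ✓
b·c: 16/4455·9/4 + 875/1188·3/5 + 1/20·1 = 1/2 ✓
b·c²: 16/4455·81/16 + 875/1188·9/25 + 1/20·1 = 1/3 ✓
b·Ac: 875/1188·99/700 + 1/20·5/4 = 1/6 ✓
b·c³: 16/4455·729/64 + 875/1188·27/125 + 1/20·1 = 1/4 ✓
b·(c∘Ac): 875/1188·297/3500 + 1/20·5/4 = 1/8 ✓
b·Ac²: 875/1188·891/2800 + 1/20·(-145/48) = 1/12 ✓
b·A²c: 1/20·5/6 = 1/24 ✓; 4 stages ⇒ order 4.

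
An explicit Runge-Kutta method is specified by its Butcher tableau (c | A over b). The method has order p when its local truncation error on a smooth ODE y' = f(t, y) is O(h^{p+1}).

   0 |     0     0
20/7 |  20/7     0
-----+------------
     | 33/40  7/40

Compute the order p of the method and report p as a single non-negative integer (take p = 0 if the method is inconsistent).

2

b = (33/40, 7/40)
c = (0, 20/7)
Σ b_i: 33/40·1 + 7/40·1 = 1 ✓
b·c: 7/40·20/7 = 1/2 ✓; 2 stages ⇒ order 2.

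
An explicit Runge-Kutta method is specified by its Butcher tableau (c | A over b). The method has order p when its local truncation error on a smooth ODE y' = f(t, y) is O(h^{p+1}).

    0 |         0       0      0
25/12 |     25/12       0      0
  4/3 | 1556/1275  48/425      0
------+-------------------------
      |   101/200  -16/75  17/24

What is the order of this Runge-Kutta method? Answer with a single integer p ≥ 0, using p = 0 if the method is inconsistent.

b = (101/200, -16/75, 17/24)
c = (0, 25/12, 4/3)
Ac = (0, 0, 4/17)
Σ b_i: 101/200·1 + (-16/75)·1 + 17/24·1 = 1 ✓
b·c: (-16/75)·25/12 + 17/24·4/3 = 1/2 ✓
b·c²: (-16/75)·625/144 + 17/24·16/9 = 1/3 ✓
b·Ac: 17/24·4/17 = 1/6 ✓; 3 stages ⇒ order 3.

3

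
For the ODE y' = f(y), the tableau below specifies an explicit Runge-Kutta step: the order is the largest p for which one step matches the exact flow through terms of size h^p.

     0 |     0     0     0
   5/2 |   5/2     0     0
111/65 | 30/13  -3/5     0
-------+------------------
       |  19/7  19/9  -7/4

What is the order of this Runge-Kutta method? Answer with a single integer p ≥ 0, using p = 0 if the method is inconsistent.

0

b = (19/7, 19/9, -7/4)
c = (0, 5/2, 111/65)
Ac = (0, 0, -3/2)
Σ b_i: 19/7·1 + 19/9·1 + (-7/4)·1 = 775/252 ≠ 1 ⇒ order 0.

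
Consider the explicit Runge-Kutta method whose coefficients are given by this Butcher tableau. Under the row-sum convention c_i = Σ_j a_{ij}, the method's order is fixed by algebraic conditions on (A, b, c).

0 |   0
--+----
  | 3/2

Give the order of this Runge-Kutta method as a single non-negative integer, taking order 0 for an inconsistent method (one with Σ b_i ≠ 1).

0

b = (3/2)
c = (0)
Σ b_i: 3/2·1 = 3/2 ≠ 1 ⇒ order 0.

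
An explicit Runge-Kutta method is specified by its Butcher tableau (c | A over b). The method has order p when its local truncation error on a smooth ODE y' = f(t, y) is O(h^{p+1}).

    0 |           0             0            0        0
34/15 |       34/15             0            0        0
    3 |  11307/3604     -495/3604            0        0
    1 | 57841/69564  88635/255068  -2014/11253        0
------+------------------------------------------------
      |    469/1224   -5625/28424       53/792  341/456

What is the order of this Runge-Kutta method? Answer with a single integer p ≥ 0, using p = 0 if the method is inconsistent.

4

b = (469/1224, -5625/28424, 53/792, 341/456)
c = (0, 34/15, 3, 1)
Ac = (0, 0, -33/106, 171/682)
Σ b_i: 469/1224·1 + (-5625/28424)·1 + 53/792·1 + 341/456·1 = 1 ✓
b·c: (-5625/28424)·34/15 + 53/792·3 + 341/456·1 = 1/2 ✓
b·c²: (-5625/28424)·1156/225 + 53/792·9 + 341/456·1 = 1/3 ✓
b·Ac: 53/792·(-33/106) + 341/456·171/682 = 1/6 ✓
b·c³: (-5625/28424)·39304/3375 + 53/792·27 + 341/456·1 = 1/4 ✓
b·(c∘Ac): 53/792·(-99/106) + 341/456·171/682 = 1/8 ✓
b·Ac²: 53/792·(-187/265) + 341/456·893/5115 = 1/12 ✓
b·A²c: 341/456·19/341 = 1/24 ✓; 4 stages ⇒ order 4.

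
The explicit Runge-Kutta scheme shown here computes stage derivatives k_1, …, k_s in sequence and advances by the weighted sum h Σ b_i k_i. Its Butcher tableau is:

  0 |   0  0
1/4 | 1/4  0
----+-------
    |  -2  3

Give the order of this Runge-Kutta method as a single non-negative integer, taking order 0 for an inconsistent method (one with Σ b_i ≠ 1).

b = (-2, 3)
c = (0, 1/4)
Σ b_i: (-2)·1 + 3·1 = 1 ✓
b·c: 3·1/4 = 3/4 ≠ 1/2 ⇒ order 1.

1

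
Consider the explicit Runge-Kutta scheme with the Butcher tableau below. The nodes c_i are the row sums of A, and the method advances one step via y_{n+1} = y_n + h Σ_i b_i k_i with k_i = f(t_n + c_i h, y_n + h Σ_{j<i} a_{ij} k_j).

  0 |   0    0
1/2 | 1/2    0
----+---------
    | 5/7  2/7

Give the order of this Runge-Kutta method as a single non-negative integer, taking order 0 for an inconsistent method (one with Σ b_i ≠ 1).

1

b = (5/7, 2/7)
c = (0, 1/2)
Σ b_i: 5/7·1 + 2/7·1 = 1 ✓
b·c: 2/7·1/2 = 1/7 ≠ 1/2 ⇒ order 1.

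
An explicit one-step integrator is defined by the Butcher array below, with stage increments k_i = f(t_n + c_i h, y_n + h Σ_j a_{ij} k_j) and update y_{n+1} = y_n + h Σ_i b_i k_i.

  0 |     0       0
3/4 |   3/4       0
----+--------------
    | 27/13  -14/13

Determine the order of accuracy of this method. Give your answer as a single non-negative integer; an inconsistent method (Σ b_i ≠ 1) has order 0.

b = (27/13, -14/13)
c = (0, 3/4)
Σ b_i: 27/13·1 + (-14/13)·1 = 1 ✓
b·c: (-14/13)·3/4 = -21/26 ≠ 1/2 ⇒ order 1.

1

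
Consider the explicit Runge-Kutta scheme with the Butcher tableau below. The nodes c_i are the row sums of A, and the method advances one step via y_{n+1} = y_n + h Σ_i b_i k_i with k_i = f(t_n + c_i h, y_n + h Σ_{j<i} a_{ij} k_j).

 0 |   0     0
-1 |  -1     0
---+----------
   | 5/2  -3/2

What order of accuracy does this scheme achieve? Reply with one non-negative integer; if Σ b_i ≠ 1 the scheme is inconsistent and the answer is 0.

b = (5/2, -3/2)
c = (0, -1)
Σ b_i: 5/2·1 + (-3/2)·1 = 1 ✓
b·c: (-3/2)·(-1) = 3/2 ≠ 1/2 ⇒ order 1.

1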